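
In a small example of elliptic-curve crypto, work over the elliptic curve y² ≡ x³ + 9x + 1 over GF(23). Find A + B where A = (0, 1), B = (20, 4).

(4, 3)

(0, 1) + (20, 4). λ = (4 - 1)/(20 - 0) ≡ 3/20 mod 23. 20⁻¹ ≡ 15 (mod 23) since 20·15 = 300 ≡ 1, so λ ≡ 22.
  x = λ² - 0 - 20 = 484 - 20 ≡ 4; y = λ·(0 - 4) - 1 ≡ 3. → (4, 3)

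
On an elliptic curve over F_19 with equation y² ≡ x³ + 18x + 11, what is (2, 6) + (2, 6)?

(7, 10)

tangent at (2, 6): λ = (3·2² + 18)/(2·6) ≡ 11/12. 12⁻¹ ≡ 8 (mod 19) since 12·8 = 96 ≡ 1, so λ ≡ 11·8 ≡ 12.
  x = λ² - 2 - 2 = 144 - 4 ≡ 7; y = λ·(2 - 7) - 6 ≡ 10. → (7, 10)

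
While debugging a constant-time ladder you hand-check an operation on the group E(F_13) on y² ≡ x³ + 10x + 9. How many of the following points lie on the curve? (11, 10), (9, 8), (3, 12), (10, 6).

(11, 10): 10² ≡ 9, rhs ≡ 7 → off.
(9, 8): 8² ≡ 12, rhs ≡ 9 → off.
(3, 12): 12² ≡ 1, rhs ≡ 1 → on.
(10, 6): 6² ≡ 10, rhs ≡ 4 → off.

1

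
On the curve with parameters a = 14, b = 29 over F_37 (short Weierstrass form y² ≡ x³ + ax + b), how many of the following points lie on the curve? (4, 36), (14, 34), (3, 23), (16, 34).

2

(4, 36): 36² ≡ 1, rhs ≡ 1 → on.
(14, 34): 34² ≡ 9, rhs ≡ 9 → on.
(3, 23): 23² ≡ 11, rhs ≡ 24 → off.
(16, 34): 34² ≡ 9, rhs ≡ 20 → off.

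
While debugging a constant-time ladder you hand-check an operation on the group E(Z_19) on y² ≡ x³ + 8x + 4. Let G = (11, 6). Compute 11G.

Repeated addition: build up to 11G.
2G: tangent at (11, 6): λ = (3·11² + 8)/(2·6) ≡ 10/12. 12⁻¹ ≡ 8 (mod 19), so λ ≡ 10·8 ≡ 4.
  x = λ² - 11 - 11 = 16 - 22 ≡ 13; y = λ·(11 - 13) - 6 ≡ 5. → (13, 5)
3G: (13, 5) + (11, 6). λ = (6 - 5)/(11 - 13) ≡ 1/17 mod 19. 17⁻¹ ≡ 9 (mod 19) since 17·9 = 153 ≡ 1, so λ ≡ 9.
  x = λ² - 13 - 11 = 81 - 24 ≡ 0; y = λ·(13 - 0) - 5 ≡ 17. → (0, 17)
4G: (0, 17) + (11, 6). λ = (6 - 17)/(11 - 0) ≡ 8/11 mod 19. 11⁻¹ ≡ 7 (mod 19), so λ ≡ 18.
  x = λ² - 0 - 11 = 324 - 11 ≡ 9; y = λ·(0 - 9) - 17 ≡ 11. → (9, 11)
5G: (9, 11) + (11, 6). λ = (6 - 11)/(11 - 9) ≡ 14/2 mod 19. 2⁻¹ ≡ 10 (mod 19), so λ ≡ 7.
  x = λ² - 9 - 11 = 49 - 20 ≡ 10; y = λ·(9 - 10) - 11 ≡ 1. → (10, 1)
6G: (10, 1) + (11, 6). λ = (6 - 1)/(11 - 10) ≡ 5/1 mod 19. 1⁻¹ ≡ 1 (mod 19), so λ ≡ 5.
  x = λ² - 10 - 11 = 25 - 21 ≡ 4; y = λ·(10 - 4) - 1 ≡ 10. → (4, 10)
7G: (4, 10) + (11, 6). λ = (6 - 10)/(11 - 4) ≡ 15/7 mod 19. 7⁻¹ ≡ 11 (mod 19), so λ ≡ 13.
  x = λ² - 4 - 11 = 169 - 15 ≡ 2; y = λ·(4 - 2) - 10 ≡ 16. → (2, 16)
8G: (2, 16) + (11, 6). λ = (6 - 16)/(11 - 2) ≡ 9/9 mod 19. 9⁻¹ ≡ 17 (mod 19), so λ ≡ 1.
  x = λ² - 2 - 11 = 1 - 13 ≡ 7; y = λ·(2 - 7) - 16 ≡ 17. → (7, 17)
9G: (7, 17) + (11, 6). λ = (6 - 17)/(11 - 7) ≡ 8/4 mod 19. 4⁻¹ ≡ 5 (mod 19), so λ ≡ 2.
  x = λ² - 7 - 11 = 4 - 18 ≡ 5; y = λ·(7 - 5) - 17 ≡ 6. → (5, 6)
10G: (5, 6) + (11, 6). λ = (6 - 6)/(11 - 5) ≡ 0/6 mod 19. 6⁻¹ ≡ 16 (mod 19) since 6·16 = 96 ≡ 1, so λ ≡ 0.
  x = λ² - 5 - 11 = 0 - 16 ≡ 3; y = λ·(5 - 3) - 6 ≡ 13. → (3, 13)
11G: (3, 13) + (11, 6). λ = (6 - 13)/(11 - 3) ≡ 12/8 mod 19. 8⁻¹ ≡ 12 (mod 19), so λ ≡ 11.
  x = λ² - 3 - 11 = 121 - 14 ≡ 12; y = λ·(3 - 12) - 13 ≡ 2. → (12, 2)

(12, 2)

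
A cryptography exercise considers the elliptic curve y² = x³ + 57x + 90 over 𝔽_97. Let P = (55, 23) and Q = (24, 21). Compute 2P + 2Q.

First 2P:
Repeated addition: build up to 2P.
2P: tangent at (55, 23): λ = (3·55² + 57)/(2·23) ≡ 14/46. 46⁻¹ ≡ 19 (mod 97) since 46·19 = 874 ≡ 1, so λ ≡ 14·19 ≡ 72.
  x = λ² - 55 - 55 = 5184 - 110 ≡ 30; y = λ·(55 - 30) - 23 ≡ 31. → (30, 31)
2P = (30, 31).
Next 2Q:
Repeated addition: build up to 2Q.
2Q: tangent at (24, 21): λ = (3·24² + 57)/(2·21) ≡ 39/42. 42⁻¹ ≡ 67 (mod 97), so λ ≡ 39·67 ≡ 91.
  x = λ² - 24 - 24 = 8281 - 48 ≡ 85; y = λ·(24 - 85) - 21 ≡ 54. → (85, 54)
2Q = (85, 54).
Finally 2P + 2Q:
(30, 31) + (85, 54). λ = (54 - 31)/(85 - 30) ≡ 23/55 mod 97. 55⁻¹ ≡ 30 (mod 97), so λ ≡ 11.
  x = λ² - 30 - 85 = 121 - 115 ≡ 6; y = λ·(30 - 6) - 31 ≡ 39. → (6, 39)

(6, 39)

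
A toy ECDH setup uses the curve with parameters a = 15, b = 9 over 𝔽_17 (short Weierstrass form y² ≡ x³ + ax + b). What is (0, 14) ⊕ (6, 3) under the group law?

(12, 8)

(0, 14) + (6, 3). λ = (3 - 14)/(6 - 0) ≡ 6/6 mod 17. 6⁻¹ ≡ 3 (mod 17), so λ ≡ 1.
  x = λ² - 0 - 6 = 1 - 6 ≡ 12; y = λ·(0 - 12) - 14 ≡ 8. → (12, 8)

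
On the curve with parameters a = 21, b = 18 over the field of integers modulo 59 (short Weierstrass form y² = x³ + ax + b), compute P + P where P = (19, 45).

(38, 13)

tangent at (19, 45): λ = (3·19² + 21)/(2·45) ≡ 42/31. 31⁻¹ ≡ 40 (mod 59) since 31·40 = 1240 ≡ 1, so λ ≡ 42·40 ≡ 28.
  x = λ² - 19 - 19 = 784 - 38 ≡ 38; y = λ·(19 - 38) - 45 ≡ 13. → (38, 13)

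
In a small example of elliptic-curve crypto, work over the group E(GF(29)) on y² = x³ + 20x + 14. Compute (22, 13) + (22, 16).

O

The two points share x = 22 and their y-coordinates satisfy 13 + 16 ≡ 0 (mod 29), so they are inverses. Their sum is O.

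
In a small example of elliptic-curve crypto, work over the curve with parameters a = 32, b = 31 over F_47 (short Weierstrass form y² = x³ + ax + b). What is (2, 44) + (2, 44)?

(8, 0)

tangent at (2, 44): λ = (3·2² + 32)/(2·44) ≡ 44/41. 41⁻¹ ≡ 39 (mod 47) since 41·39 = 1599 ≡ 1, so λ ≡ 44·39 ≡ 24.
  x = λ² - 2 - 2 = 576 - 4 ≡ 8; y = λ·(2 - 8) - 44 ≡ 0. → (8, 0)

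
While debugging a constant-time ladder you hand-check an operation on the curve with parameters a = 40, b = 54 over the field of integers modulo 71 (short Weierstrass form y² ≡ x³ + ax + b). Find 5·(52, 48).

(38, 70)

Write P = (52, 48).
Double-and-add on 5 = (101)₂. Start with P = (52, 48) for the leading 1-bit.
double: tangent at (52, 48): λ = (3·52² + 40)/(2·48) ≡ 58/25. 25⁻¹ ≡ 54 (mod 71) since 25·54 = 1350 ≡ 1, so λ ≡ 58·54 ≡ 8.
  x = λ² - 52 - 52 = 64 - 104 ≡ 31; y = λ·(52 - 31) - 48 ≡ 49. → (31, 49)
double: tangent at (31, 49): λ = (3·31² + 40)/(2·49) ≡ 12/27. 27⁻¹ ≡ 50 (mod 71), so λ ≡ 12·50 ≡ 32.
  x = λ² - 31 - 31 = 1024 - 62 ≡ 39; y = λ·(31 - 39) - 49 ≡ 50. → (39, 50)
add P: (39, 50) + (52, 48). λ = (48 - 50)/(52 - 39) ≡ 69/13 mod 71. 13⁻¹ ≡ 11 (mod 71) since 13·11 = 143 ≡ 1, so λ ≡ 49.
  x = λ² - 39 - 52 = 2401 - 91 ≡ 38; y = λ·(39 - 38) - 50 ≡ 70. → (38, 70)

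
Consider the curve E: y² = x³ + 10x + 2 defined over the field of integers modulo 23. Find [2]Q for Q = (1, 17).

(7, 1)

tangent at (1, 17): λ = (3·1² + 10)/(2·17) ≡ 13/11. 11⁻¹ ≡ 21 (mod 23) since 11·21 = 231 ≡ 1, so λ ≡ 13·21 ≡ 20.
  x = λ² - 1 - 1 = 400 - 2 ≡ 7; y = λ·(1 - 7) - 17 ≡ 1. → (7, 1)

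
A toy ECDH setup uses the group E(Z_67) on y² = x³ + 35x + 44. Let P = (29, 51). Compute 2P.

(6, 66)

tangent at (29, 51): λ = (3·29² + 35)/(2·51) ≡ 12/35. 35⁻¹ ≡ 23 (mod 67) since 35·23 = 805 ≡ 1, so λ ≡ 12·23 ≡ 8.
  x = λ² - 29 - 29 = 64 - 58 ≡ 6; y = λ·(29 - 6) - 51 ≡ 66. → (6, 66)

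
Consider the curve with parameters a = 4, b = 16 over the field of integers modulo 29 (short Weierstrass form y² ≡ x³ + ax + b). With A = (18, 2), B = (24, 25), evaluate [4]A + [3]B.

First 4A:
Repeated addition: build up to 4A.
2A: tangent at (18, 2): λ = (3·18² + 4)/(2·2) ≡ 19/4. 4⁻¹ ≡ 22 (mod 29), so λ ≡ 19·22 ≡ 12.
  x = λ² - 18 - 18 = 144 - 36 ≡ 21; y = λ·(18 - 21) - 2 ≡ 20. → (21, 20)
3A: (21, 20) + (18, 2). λ = (2 - 20)/(18 - 21) ≡ 11/26 mod 29. 26⁻¹ ≡ 19 (mod 29) since 26·19 = 494 ≡ 1, so λ ≡ 6.
  x = λ² - 21 - 18 = 36 - 39 ≡ 26; y = λ·(21 - 26) - 20 ≡ 8. → (26, 8)
4A: (26, 8) + (18, 2). λ = (2 - 8)/(18 - 26) ≡ 23/21 mod 29. 21⁻¹ ≡ 18 (mod 29), so λ ≡ 8.
  x = λ² - 26 - 18 = 64 - 44 ≡ 20; y = λ·(26 - 20) - 8 ≡ 11. → (20, 11)
4A = (20, 11).
Next 3B:
Repeated addition: build up to 3B.
2B: tangent at (24, 25): λ = (3·24² + 4)/(2·25) ≡ 21/21. 21⁻¹ ≡ 18 (mod 29), so λ ≡ 21·18 ≡ 1.
  x = λ² - 24 - 24 = 1 - 48 ≡ 11; y = λ·(24 - 11) - 25 ≡ 17. → (11, 17)
3B: (11, 17) + (24, 25). λ = (25 - 17)/(24 - 11) ≡ 8/13 mod 29. 13⁻¹ ≡ 9 (mod 29) since 13·9 = 117 ≡ 1, so λ ≡ 14.
  x = λ² - 11 - 24 = 196 - 35 ≡ 16; y = λ·(11 - 16) - 17 ≡ 0. → (16, 0)
3B = (16, 0).
Finally 4A + 3B:
(20, 11) + (16, 0). λ = (0 - 11)/(16 - 20) ≡ 18/25 mod 29. 25⁻¹ ≡ 7 (mod 29), so λ ≡ 10.
  x = λ² - 20 - 16 = 100 - 36 ≡ 6; y = λ·(20 - 6) - 11 ≡ 13. → (6, 13)

(6, 13)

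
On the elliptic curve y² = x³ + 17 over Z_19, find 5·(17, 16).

(9, 9)

Write P = (17, 16).
Double-and-add on 5 = (101)₂. Start with P = (17, 16) for the leading 1-bit.
double: tangent at (17, 16): λ = (3·17² + 0)/(2·16) ≡ 12/13. 13⁻¹ ≡ 3 (mod 19), so λ ≡ 12·3 ≡ 17.
  x = λ² - 17 - 17 = 289 - 34 ≡ 8; y = λ·(17 - 8) - 16 ≡ 4. → (8, 4)
double: tangent at (8, 4): λ = (3·8² + 0)/(2·4) ≡ 2/8. 8⁻¹ ≡ 12 (mod 19), so λ ≡ 2·12 ≡ 5.
  x = λ² - 8 - 8 = 25 - 16 ≡ 9; y = λ·(8 - 9) - 4 ≡ 10. → (9, 10)
add P: (9, 10) + (17, 16). λ = (16 - 10)/(17 - 9) ≡ 6/8 mod 19. 8⁻¹ ≡ 12 (mod 19) since 8·12 = 96 ≡ 1, so λ ≡ 15.
  x = λ² - 9 - 17 = 225 - 26 ≡ 9; y = λ·(9 - 9) - 10 ≡ 9. → (9, 9)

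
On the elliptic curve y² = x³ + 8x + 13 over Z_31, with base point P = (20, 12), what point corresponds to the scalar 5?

Double-and-add on 5 = (101)₂. Start with P = (20, 12) for the leading 1-bit.
double: tangent at (20, 12): λ = (3·20² + 8)/(2·12) ≡ 30/24. 24⁻¹ ≡ 22 (mod 31) since 24·22 = 528 ≡ 1, so λ ≡ 30·22 ≡ 9.
  x = λ² - 20 - 20 = 81 - 40 ≡ 10; y = λ·(20 - 10) - 12 ≡ 16. → (10, 16)
double: tangent at (10, 16): λ = (3·10² + 8)/(2·16) ≡ 29/1. 1⁻¹ ≡ 1 (mod 31) since 1·1 = 1 ≡ 1, so λ ≡ 29·1 ≡ 29.
  x = λ² - 10 - 10 = 841 - 20 ≡ 15; y = λ·(10 - 15) - 16 ≡ 25. → (15, 25)
add P: (15, 25) + (20, 12). λ = (12 - 25)/(20 - 15) ≡ 18/5 mod 31. 5⁻¹ ≡ 25 (mod 31) since 5·25 = 125 ≡ 1, so λ ≡ 16.
  x = λ² - 15 - 20 = 256 - 35 ≡ 4; y = λ·(15 - 4) - 25 ≡ 27. → (4, 27)

(4, 27)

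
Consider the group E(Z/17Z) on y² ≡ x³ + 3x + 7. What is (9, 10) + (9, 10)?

(8, 4)

tangent at (9, 10): λ = (3·9² + 3)/(2·10) ≡ 8/3. 3⁻¹ ≡ 6 (mod 17), so λ ≡ 8·6 ≡ 14.
  x = λ² - 9 - 9 = 196 - 18 ≡ 8; y = λ·(9 - 8) - 10 ≡ 4. → (8, 4)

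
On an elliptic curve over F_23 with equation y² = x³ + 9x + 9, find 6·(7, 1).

(19, 22)

Write Q = (7, 1).
Repeated addition: build up to 6Q.
2Q: tangent at (7, 1): λ = (3·7² + 9)/(2·1) ≡ 18/2. 2⁻¹ ≡ 12 (mod 23), so λ ≡ 18·12 ≡ 9.
  x = λ² - 7 - 7 = 81 - 14 ≡ 21; y = λ·(7 - 21) - 1 ≡ 11. → (21, 11)
3Q: (21, 11) + (7, 1). λ = (1 - 11)/(7 - 21) ≡ 13/9 mod 23. 9⁻¹ ≡ 18 (mod 23), so λ ≡ 4.
  x = λ² - 21 - 7 = 16 - 28 ≡ 11; y = λ·(21 - 11) - 11 ≡ 6. → (11, 6)
4Q: (11, 6) + (7, 1). λ = (1 - 6)/(7 - 11) ≡ 18/19 mod 23. 19⁻¹ ≡ 17 (mod 23) since 19·17 = 323 ≡ 1, so λ ≡ 7.
  x = λ² - 11 - 7 = 49 - 18 ≡ 8; y = λ·(11 - 8) - 6 ≡ 15. → (8, 15)
5Q: (8, 15) + (7, 1). λ = (1 - 15)/(7 - 8) ≡ 9/22 mod 23. 22⁻¹ ≡ 22 (mod 23) since 22·22 = 484 ≡ 1, so λ ≡ 14.
  x = λ² - 8 - 7 = 196 - 15 ≡ 20; y = λ·(8 - 20) - 15 ≡ 1. → (20, 1)
6Q: (20, 1) + (7, 1). λ = (1 - 1)/(7 - 20) ≡ 0/10 mod 23. 10⁻¹ ≡ 7 (mod 23) since 10·7 = 70 ≡ 1, so λ ≡ 0.
  x = λ² - 20 - 7 = 0 - 27 ≡ 19; y = λ·(20 - 19) - 1 ≡ 22. → (19, 22)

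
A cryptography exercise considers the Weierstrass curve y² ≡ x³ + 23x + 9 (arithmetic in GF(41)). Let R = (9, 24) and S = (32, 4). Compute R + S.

(23, 6)

(9, 24) + (32, 4). λ = (4 - 24)/(32 - 9) ≡ 21/23 mod 41. 23⁻¹ ≡ 25 (mod 41) since 23·25 = 575 ≡ 1, so λ ≡ 33.
  x = λ² - 9 - 32 = 1089 - 41 ≡ 23; y = λ·(9 - 23) - 24 ≡ 6. → (23, 6)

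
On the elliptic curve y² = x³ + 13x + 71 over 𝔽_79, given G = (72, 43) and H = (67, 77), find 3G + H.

First 3G:
Repeated addition: build up to 3G.
2G: tangent at (72, 43): λ = (3·72² + 13)/(2·43) ≡ 2/7. 7⁻¹ ≡ 34 (mod 79), so λ ≡ 2·34 ≡ 68.
  x = λ² - 72 - 72 = 4624 - 144 ≡ 56; y = λ·(72 - 56) - 43 ≡ 18. → (56, 18)
3G: (56, 18) + (72, 43). λ = (43 - 18)/(72 - 56) ≡ 25/16 mod 79. 16⁻¹ ≡ 5 (mod 79) since 16·5 = 80 ≡ 1, so λ ≡ 46.
  x = λ² - 56 - 72 = 2116 - 128 ≡ 13; y = λ·(56 - 13) - 18 ≡ 64. → (13, 64)
3G = (13, 64).
Finally 3G + H:
(13, 64) + (67, 77). λ = (77 - 64)/(67 - 13) ≡ 13/54 mod 79. 54⁻¹ ≡ 60 (mod 79), so λ ≡ 69.
  x = λ² - 13 - 67 = 4761 - 80 ≡ 20; y = λ·(13 - 20) - 64 ≡ 6. → (20, 6)

(20, 6)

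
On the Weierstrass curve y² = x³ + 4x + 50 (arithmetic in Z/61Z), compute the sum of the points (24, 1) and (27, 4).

(11, 12)

(24, 1) + (27, 4). λ = (4 - 1)/(27 - 24) ≡ 3/3 mod 61. 3⁻¹ ≡ 41 (mod 61), so λ ≡ 1.
  x = λ² - 24 - 27 = 1 - 51 ≡ 11; y = λ·(24 - 11) - 1 ≡ 12. → (11, 12)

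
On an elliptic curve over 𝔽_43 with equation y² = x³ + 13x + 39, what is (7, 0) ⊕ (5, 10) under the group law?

(13, 30)

(7, 0) + (5, 10). λ = (10 - 0)/(5 - 7) ≡ 10/41 mod 43. 41⁻¹ ≡ 21 (mod 43), so λ ≡ 38.
  x = λ² - 7 - 5 = 1444 - 12 ≡ 13; y = λ·(7 - 13) - 0 ≡ 30. → (13, 30)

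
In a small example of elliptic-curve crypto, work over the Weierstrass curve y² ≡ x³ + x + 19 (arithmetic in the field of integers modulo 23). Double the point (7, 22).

(11, 21)

tangent at (7, 22): λ = (3·7² + 1)/(2·22) ≡ 10/21. 21⁻¹ ≡ 11 (mod 23), so λ ≡ 10·11 ≡ 18.
  x = λ² - 7 - 7 = 324 - 14 ≡ 11; y = λ·(7 - 11) - 22 ≡ 21. → (11, 21)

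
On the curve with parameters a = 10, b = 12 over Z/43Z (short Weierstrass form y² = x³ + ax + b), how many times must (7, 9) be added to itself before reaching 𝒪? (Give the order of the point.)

3

2P: tangent at (7, 9): λ = (3·7² + 10)/(2·9) ≡ 28/18. 18⁻¹ ≡ 12 (mod 43) since 18·12 = 216 ≡ 1, so λ ≡ 28·12 ≡ 35.
  x = λ² - 7 - 7 = 1225 - 14 ≡ 7; y = λ·(7 - 7) - 9 ≡ 34. → (7, 34)
3P: (7, 34) + (7, 9): same x and y₁ ≡ -y₂, so the sum is 𝒪.
3P = 𝒪, so the order is 3.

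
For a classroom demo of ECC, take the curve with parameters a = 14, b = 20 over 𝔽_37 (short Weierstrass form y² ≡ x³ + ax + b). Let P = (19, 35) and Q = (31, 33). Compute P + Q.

(19, 35) + (31, 33). λ = (33 - 35)/(31 - 19) ≡ 35/12 mod 37. 12⁻¹ ≡ 34 (mod 37) since 12·34 = 408 ≡ 1, so λ ≡ 6.
  x = λ² - 19 - 31 = 36 - 50 ≡ 23; y = λ·(19 - 23) - 35 ≡ 15. → (23, 15)

(23, 15)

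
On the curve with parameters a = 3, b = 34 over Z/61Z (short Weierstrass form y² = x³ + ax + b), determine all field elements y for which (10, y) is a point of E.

24, 37

x³ + 3x + 34 = 1064 ≡ 27 (mod 61).
Square roots of 27 mod 61: 24 and 37 (since 24² = 576 ≡ 27).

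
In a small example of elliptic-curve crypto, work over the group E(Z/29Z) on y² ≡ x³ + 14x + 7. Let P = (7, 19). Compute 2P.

(11, 19)

tangent at (7, 19): λ = (3·7² + 14)/(2·19) ≡ 16/9. 9⁻¹ ≡ 13 (mod 29) since 9·13 = 117 ≡ 1, so λ ≡ 16·13 ≡ 5.
  x = λ² - 7 - 7 = 25 - 14 ≡ 11; y = λ·(7 - 11) - 19 ≡ 19. → (11, 19)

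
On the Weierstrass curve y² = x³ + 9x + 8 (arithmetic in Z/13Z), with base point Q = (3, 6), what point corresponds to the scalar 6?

Double-and-add on 6 = (110)₂. Start with Q = (3, 6) for the leading 1-bit.
double: tangent at (3, 6): λ = (3·3² + 9)/(2·6) ≡ 10/12. 12⁻¹ ≡ 12 (mod 13), so λ ≡ 10·12 ≡ 3.
  x = λ² - 3 - 3 = 9 - 6 ≡ 3; y = λ·(3 - 3) - 6 ≡ 7. → (3, 7)
add Q: (3, 7) + (3, 6): same x and y₁ ≡ -y₂, so the sum is 𝒪.
double: 𝒪 + 𝒪 = 𝒪 (identity).

O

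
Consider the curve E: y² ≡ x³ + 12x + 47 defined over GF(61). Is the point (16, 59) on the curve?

y² = 59² ≡ 4; x³ + 12x + 47 = 4335 ≡ 4 (mod 61). 4 = 4.

yes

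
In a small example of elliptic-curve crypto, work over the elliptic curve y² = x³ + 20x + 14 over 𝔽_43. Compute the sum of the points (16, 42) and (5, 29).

(17, 35)

(16, 42) + (5, 29). λ = (29 - 42)/(5 - 16) ≡ 30/32 mod 43. 32⁻¹ ≡ 39 (mod 43), so λ ≡ 9.
  x = λ² - 16 - 5 = 81 - 21 ≡ 17; y = λ·(16 - 17) - 42 ≡ 35. → (17, 35)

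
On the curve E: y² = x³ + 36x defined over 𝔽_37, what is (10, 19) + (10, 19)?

(26, 7)

tangent at (10, 19): λ = (3·10² + 36)/(2·19) ≡ 3/1. 1⁻¹ ≡ 1 (mod 37), so λ ≡ 3·1 ≡ 3.
  x = λ² - 10 - 10 = 9 - 20 ≡ 26; y = λ·(10 - 26) - 19 ≡ 7. → (26, 7)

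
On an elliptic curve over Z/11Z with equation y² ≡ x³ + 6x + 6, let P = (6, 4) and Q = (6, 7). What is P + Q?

The two points share x = 6 and their y-coordinates satisfy 4 + 7 ≡ 0 (mod 11), so they are inverses. Their sum is the point at infinity.

O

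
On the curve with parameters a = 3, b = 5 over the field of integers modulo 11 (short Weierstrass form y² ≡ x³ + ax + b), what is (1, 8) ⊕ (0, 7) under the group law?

(0, 4)

(1, 8) + (0, 7). λ = (7 - 8)/(0 - 1) ≡ 10/10 mod 11. 10⁻¹ ≡ 10 (mod 11), so λ ≡ 1.
  x = λ² - 1 - 0 = 1 - 1 ≡ 0; y = λ·(1 - 0) - 8 ≡ 4. → (0, 4)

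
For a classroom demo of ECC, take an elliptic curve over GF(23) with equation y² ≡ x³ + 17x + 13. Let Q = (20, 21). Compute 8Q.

Double-and-add on 8 = (1000)₂. Start with Q = (20, 21) for the leading 1-bit.
double: tangent at (20, 21): λ = (3·20² + 17)/(2·21) ≡ 21/19. 19⁻¹ ≡ 17 (mod 23) since 19·17 = 323 ≡ 1, so λ ≡ 21·17 ≡ 12.
  x = λ² - 20 - 20 = 144 - 40 ≡ 12; y = λ·(20 - 12) - 21 ≡ 6. → (12, 6)
double: tangent at (12, 6): λ = (3·12² + 17)/(2·6) ≡ 12/12. 12⁻¹ ≡ 2 (mod 23), so λ ≡ 12·2 ≡ 1.
  x = λ² - 12 - 12 = 1 - 24 ≡ 0; y = λ·(12 - 0) - 6 ≡ 6. → (0, 6)
double: tangent at (0, 6): λ = (3·0² + 17)/(2·6) ≡ 17/12. 12⁻¹ ≡ 2 (mod 23), so λ ≡ 17·2 ≡ 11.
  x = λ² - 0 - 0 = 121 - 0 ≡ 6; y = λ·(0 - 6) - 6 ≡ 20. → (6, 20)

(6, 20)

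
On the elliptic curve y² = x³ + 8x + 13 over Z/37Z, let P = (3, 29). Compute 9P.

(9, 0)

Double-and-add on 9 = (1001)₂. Start with P = (3, 29) for the leading 1-bit.
double: tangent at (3, 29): λ = (3·3² + 8)/(2·29) ≡ 35/21. 21⁻¹ ≡ 30 (mod 37), so λ ≡ 35·30 ≡ 14.
  x = λ² - 3 - 3 = 196 - 6 ≡ 5; y = λ·(3 - 5) - 29 ≡ 17. → (5, 17)
double: tangent at (5, 17): λ = (3·5² + 8)/(2·17) ≡ 9/34. 34⁻¹ ≡ 12 (mod 37) since 34·12 = 408 ≡ 1, so λ ≡ 9·12 ≡ 34.
  x = λ² - 5 - 5 = 1156 - 10 ≡ 36; y = λ·(5 - 36) - 17 ≡ 2. → (36, 2)
double: tangent at (36, 2): λ = (3·36² + 8)/(2·2) ≡ 11/4. 4⁻¹ ≡ 28 (mod 37) since 4·28 = 112 ≡ 1, so λ ≡ 11·28 ≡ 12.
  x = λ² - 36 - 36 = 144 - 72 ≡ 35; y = λ·(36 - 35) - 2 ≡ 10. → (35, 10)
add P: (35, 10) + (3, 29). λ = (29 - 10)/(3 - 35) ≡ 19/5 mod 37. 5⁻¹ ≡ 15 (mod 37), so λ ≡ 26.
  x = λ² - 35 - 3 = 676 - 38 ≡ 9; y = λ·(35 - 9) - 10 ≡ 0. → (9, 0)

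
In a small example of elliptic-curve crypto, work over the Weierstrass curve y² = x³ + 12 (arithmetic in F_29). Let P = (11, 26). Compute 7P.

(7, 6)

Repeated addition: build up to 7P.
2P: tangent at (11, 26): λ = (3·11² + 0)/(2·26) ≡ 15/23. 23⁻¹ ≡ 24 (mod 29), so λ ≡ 15·24 ≡ 12.
  x = λ² - 11 - 11 = 144 - 22 ≡ 6; y = λ·(11 - 6) - 26 ≡ 5. → (6, 5)
3P: (6, 5) + (11, 26). λ = (26 - 5)/(11 - 6) ≡ 21/5 mod 29. 5⁻¹ ≡ 6 (mod 29), so λ ≡ 10.
  x = λ² - 6 - 11 = 100 - 17 ≡ 25; y = λ·(6 - 25) - 5 ≡ 8. → (25, 8)
4P: (25, 8) + (11, 26). λ = (26 - 8)/(11 - 25) ≡ 18/15 mod 29. 15⁻¹ ≡ 2 (mod 29), so λ ≡ 7.
  x = λ² - 25 - 11 = 49 - 36 ≡ 13; y = λ·(25 - 13) - 8 ≡ 18. → (13, 18)
5P: (13, 18) + (11, 26). λ = (26 - 18)/(11 - 13) ≡ 8/27 mod 29. 27⁻¹ ≡ 14 (mod 29) since 27·14 = 378 ≡ 1, so λ ≡ 25.
  x = λ² - 13 - 11 = 625 - 24 ≡ 21; y = λ·(13 - 21) - 18 ≡ 14. → (21, 14)
6P: (21, 14) + (11, 26). λ = (26 - 14)/(11 - 21) ≡ 12/19 mod 29. 19⁻¹ ≡ 26 (mod 29), so λ ≡ 22.
  x = λ² - 21 - 11 = 484 - 32 ≡ 17; y = λ·(21 - 17) - 14 ≡ 16. → (17, 16)
7P: (17, 16) + (11, 26). λ = (26 - 16)/(11 - 17) ≡ 10/23 mod 29. 23⁻¹ ≡ 24 (mod 29) since 23·24 = 552 ≡ 1, so λ ≡ 8.
  x = λ² - 17 - 11 = 64 - 28 ≡ 7; y = λ·(17 - 7) - 16 ≡ 6. → (7, 6)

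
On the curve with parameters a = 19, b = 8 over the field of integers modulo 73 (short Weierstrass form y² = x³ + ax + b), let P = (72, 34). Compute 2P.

(71, 20)

tangent at (72, 34): λ = (3·72² + 19)/(2·34) ≡ 22/68. 68⁻¹ ≡ 29 (mod 73), so λ ≡ 22·29 ≡ 54.
  x = λ² - 72 - 72 = 2916 - 144 ≡ 71; y = λ·(72 - 71) - 34 ≡ 20. → (71, 20)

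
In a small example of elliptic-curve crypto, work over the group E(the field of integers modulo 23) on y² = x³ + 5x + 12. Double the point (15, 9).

tangent at (15, 9): λ = (3·15² + 5)/(2·9) ≡ 13/18. 18⁻¹ ≡ 9 (mod 23) since 18·9 = 162 ≡ 1, so λ ≡ 13·9 ≡ 2.
  x = λ² - 15 - 15 = 4 - 30 ≡ 20; y = λ·(15 - 20) - 9 ≡ 4. → (20, 4)

(20, 4)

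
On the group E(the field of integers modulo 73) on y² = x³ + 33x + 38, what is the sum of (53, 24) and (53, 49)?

The two points share x = 53 and their y-coordinates satisfy 24 + 49 ≡ 0 (mod 73), so they are inverses. Their sum is 𝒪.

O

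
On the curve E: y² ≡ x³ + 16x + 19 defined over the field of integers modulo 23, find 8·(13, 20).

(16, 22)

Write Q = (13, 20).
Repeated addition: build up to 8Q.
2Q: tangent at (13, 20): λ = (3·13² + 16)/(2·20) ≡ 17/17. 17⁻¹ ≡ 19 (mod 23), so λ ≡ 17·19 ≡ 1.
  x = λ² - 13 - 13 = 1 - 26 ≡ 21; y = λ·(13 - 21) - 20 ≡ 18. → (21, 18)
3Q: (21, 18) + (13, 20). λ = (20 - 18)/(13 - 21) ≡ 2/15 mod 23. 15⁻¹ ≡ 20 (mod 23) since 15·20 = 300 ≡ 1, so λ ≡ 17.
  x = λ² - 21 - 13 = 289 - 34 ≡ 2; y = λ·(21 - 2) - 18 ≡ 6. → (2, 6)
4Q: (2, 6) + (13, 20). λ = (20 - 6)/(13 - 2) ≡ 14/11 mod 23. 11⁻¹ ≡ 21 (mod 23) since 11·21 = 231 ≡ 1, so λ ≡ 18.
  x = λ² - 2 - 13 = 324 - 15 ≡ 10; y = λ·(2 - 10) - 6 ≡ 11. → (10, 11)
5Q: (10, 11) + (13, 20). λ = (20 - 11)/(13 - 10) ≡ 9/3 mod 23. 3⁻¹ ≡ 8 (mod 23) since 3·8 = 24 ≡ 1, so λ ≡ 3.
  x = λ² - 10 - 13 = 9 - 23 ≡ 9; y = λ·(10 - 9) - 11 ≡ 15. → (9, 15)
6Q: (9, 15) + (13, 20). λ = (20 - 15)/(13 - 9) ≡ 5/4 mod 23. 4⁻¹ ≡ 6 (mod 23), so λ ≡ 7.
  x = λ² - 9 - 13 = 49 - 22 ≡ 4; y = λ·(9 - 4) - 15 ≡ 20. → (4, 20)
7Q: (4, 20) + (13, 20). λ = (20 - 20)/(13 - 4) ≡ 0/9 mod 23. 9⁻¹ ≡ 18 (mod 23) since 9·18 = 162 ≡ 1, so λ ≡ 0.
  x = λ² - 4 - 13 = 0 - 17 ≡ 6; y = λ·(4 - 6) - 20 ≡ 3. → (6, 3)
8Q: (6, 3) + (13, 20). λ = (20 - 3)/(13 - 6) ≡ 17/7 mod 23. 7⁻¹ ≡ 10 (mod 23), so λ ≡ 9.
  x = λ² - 6 - 13 = 81 - 19 ≡ 16; y = λ·(6 - 16) - 3 ≡ 22. → (16, 22)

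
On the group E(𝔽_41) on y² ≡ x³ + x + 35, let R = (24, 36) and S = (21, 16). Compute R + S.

(24, 36) + (21, 16). λ = (16 - 36)/(21 - 24) ≡ 21/38 mod 41. 38⁻¹ ≡ 27 (mod 41) since 38·27 = 1026 ≡ 1, so λ ≡ 34.
  x = λ² - 24 - 21 = 1156 - 45 ≡ 4; y = λ·(24 - 4) - 36 ≡ 29. → (4, 29)

(4, 29)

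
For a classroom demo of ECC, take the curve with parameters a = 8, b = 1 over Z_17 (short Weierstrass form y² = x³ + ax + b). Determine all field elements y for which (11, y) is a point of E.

3, 14

x³ + 8x + 1 = 1420 ≡ 9 (mod 17).
Square roots of 9 mod 17: 3 and 14 (since 3² = 9 ≡ 9).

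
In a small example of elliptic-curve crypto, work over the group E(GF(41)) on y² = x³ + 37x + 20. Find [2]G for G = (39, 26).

(13, 19)

tangent at (39, 26): λ = (3·39² + 37)/(2·26) ≡ 8/11. 11⁻¹ ≡ 15 (mod 41) since 11·15 = 165 ≡ 1, so λ ≡ 8·15 ≡ 38.
  x = λ² - 39 - 39 = 1444 - 78 ≡ 13; y = λ·(39 - 13) - 26 ≡ 19. → (13, 19)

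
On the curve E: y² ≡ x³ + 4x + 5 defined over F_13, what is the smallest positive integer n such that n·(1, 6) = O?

10

2P: tangent at (1, 6): λ = (3·1² + 4)/(2·6) ≡ 7/12. 12⁻¹ ≡ 12 (mod 13) since 12·12 = 144 ≡ 1, so λ ≡ 7·12 ≡ 6.
  x = λ² - 1 - 1 = 36 - 2 ≡ 8; y = λ·(1 - 8) - 6 ≡ 4. → (8, 4)
3P: (8, 4) + (1, 6). λ = (6 - 4)/(1 - 8) ≡ 2/6 mod 13. 6⁻¹ ≡ 11 (mod 13), so λ ≡ 9.
  x = λ² - 8 - 1 = 81 - 9 ≡ 7; y = λ·(8 - 7) - 4 ≡ 5. → (7, 5)
4P: (7, 5) + (1, 6). λ = (6 - 5)/(1 - 7) ≡ 1/7 mod 13. 7⁻¹ ≡ 2 (mod 13), so λ ≡ 2.
  x = λ² - 7 - 1 = 4 - 8 ≡ 9; y = λ·(7 - 9) - 5 ≡ 4. → (9, 4)
5P: (9, 4) + (1, 6). λ = (6 - 4)/(1 - 9) ≡ 2/5 mod 13. 5⁻¹ ≡ 8 (mod 13) since 5·8 = 40 ≡ 1, so λ ≡ 3.
  x = λ² - 9 - 1 = 9 - 10 ≡ 12; y = λ·(9 - 12) - 4 ≡ 0. → (12, 0)
6P: (12, 0) + (1, 6). λ = (6 - 0)/(1 - 12) ≡ 6/2 mod 13. 2⁻¹ ≡ 7 (mod 13) since 2·7 = 14 ≡ 1, so λ ≡ 3.
  x = λ² - 12 - 1 = 9 - 13 ≡ 9; y = λ·(12 - 9) - 0 ≡ 9. → (9, 9)
7P: (9, 9) + (1, 6). λ = (6 - 9)/(1 - 9) ≡ 10/5 mod 13. 5⁻¹ ≡ 8 (mod 13), so λ ≡ 2.
  x = λ² - 9 - 1 = 4 - 10 ≡ 7; y = λ·(9 - 7) - 9 ≡ 8. → (7, 8)
8P: (7, 8) + (1, 6). λ = (6 - 8)/(1 - 7) ≡ 11/7 mod 13. 7⁻¹ ≡ 2 (mod 13), so λ ≡ 9.
  x = λ² - 7 - 1 = 81 - 8 ≡ 8; y = λ·(7 - 8) - 8 ≡ 9. → (8, 9)
9P: (8, 9) + (1, 6). λ = (6 - 9)/(1 - 8) ≡ 10/6 mod 13. 6⁻¹ ≡ 11 (mod 13) since 6·11 = 66 ≡ 1, so λ ≡ 6.
  x = λ² - 8 - 1 = 36 - 9 ≡ 1; y = λ·(8 - 1) - 9 ≡ 7. → (1, 7)
10P: (1, 7) + (1, 6): same x and y₁ ≡ -y₂, so the sum is O.
10P = O, so the order is 10.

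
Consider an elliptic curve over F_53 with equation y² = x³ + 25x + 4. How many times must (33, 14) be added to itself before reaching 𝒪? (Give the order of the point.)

2P: tangent at (33, 14): λ = (3·33² + 25)/(2·14) ≡ 6/28. 28⁻¹ ≡ 36 (mod 53), so λ ≡ 6·36 ≡ 4.
  x = λ² - 33 - 33 = 16 - 66 ≡ 3; y = λ·(33 - 3) - 14 ≡ 0. → (3, 0)
3P: (3, 0) + (33, 14). λ = (14 - 0)/(33 - 3) ≡ 14/30 mod 53. 30⁻¹ ≡ 23 (mod 53), so λ ≡ 4.
  x = λ² - 3 - 33 = 16 - 36 ≡ 33; y = λ·(3 - 33) - 0 ≡ 39. → (33, 39)
4P: (33, 39) + (33, 14): same x and y₁ ≡ -y₂, so the sum is 𝒪.
4P = 𝒪, so the order is 4.

4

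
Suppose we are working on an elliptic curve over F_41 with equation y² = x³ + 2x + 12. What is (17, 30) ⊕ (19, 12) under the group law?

(4, 17)

(17, 30) + (19, 12). λ = (12 - 30)/(19 - 17) ≡ 23/2 mod 41. 2⁻¹ ≡ 21 (mod 41) since 2·21 = 42 ≡ 1, so λ ≡ 32.
  x = λ² - 17 - 19 = 1024 - 36 ≡ 4; y = λ·(17 - 4) - 30 ≡ 17. → (4, 17)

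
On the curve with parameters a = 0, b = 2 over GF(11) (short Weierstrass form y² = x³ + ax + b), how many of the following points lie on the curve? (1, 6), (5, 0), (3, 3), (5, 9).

1

(1, 6): 6² ≡ 3, rhs ≡ 3 → on.
(5, 0): 0² ≡ 0, rhs ≡ 6 → off.
(3, 3): 3² ≡ 9, rhs ≡ 7 → off.
(5, 9): 9² ≡ 4, rhs ≡ 6 → off.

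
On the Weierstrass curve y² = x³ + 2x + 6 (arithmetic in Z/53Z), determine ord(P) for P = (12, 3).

2P: tangent at (12, 3): λ = (3·12² + 2)/(2·3) ≡ 10/6. 6⁻¹ ≡ 9 (mod 53) since 6·9 = 54 ≡ 1, so λ ≡ 10·9 ≡ 37.
  x = λ² - 12 - 12 = 1369 - 24 ≡ 20; y = λ·(12 - 20) - 3 ≡ 19. → (20, 19)
3P: (20, 19) + (12, 3). λ = (3 - 19)/(12 - 20) ≡ 37/45 mod 53. 45⁻¹ ≡ 33 (mod 53) since 45·33 = 1485 ≡ 1, so λ ≡ 2.
  x = λ² - 20 - 12 = 4 - 32 ≡ 25; y = λ·(20 - 25) - 19 ≡ 24. → (25, 24)
4P: (25, 24) + (12, 3). λ = (3 - 24)/(12 - 25) ≡ 32/40 mod 53. 40⁻¹ ≡ 4 (mod 53) since 40·4 = 160 ≡ 1, so λ ≡ 22.
  x = λ² - 25 - 12 = 484 - 37 ≡ 23; y = λ·(25 - 23) - 24 ≡ 20. → (23, 20)
5P: (23, 20) + (12, 3). λ = (3 - 20)/(12 - 23) ≡ 36/42 mod 53. 42⁻¹ ≡ 24 (mod 53), so λ ≡ 16.
  x = λ² - 23 - 12 = 256 - 35 ≡ 9; y = λ·(23 - 9) - 20 ≡ 45. → (9, 45)
6P: (9, 45) + (12, 3). λ = (3 - 45)/(12 - 9) ≡ 11/3 mod 53. 3⁻¹ ≡ 18 (mod 53), so λ ≡ 39.
  x = λ² - 9 - 12 = 1521 - 21 ≡ 16; y = λ·(9 - 16) - 45 ≡ 0. → (16, 0)
7P: (16, 0) + (12, 3). λ = (3 - 0)/(12 - 16) ≡ 3/49 mod 53. 49⁻¹ ≡ 13 (mod 53), so λ ≡ 39.
  x = λ² - 16 - 12 = 1521 - 28 ≡ 9; y = λ·(16 - 9) - 0 ≡ 8. → (9, 8)
8P: (9, 8) + (12, 3). λ = (3 - 8)/(12 - 9) ≡ 48/3 mod 53. 3⁻¹ ≡ 18 (mod 53) since 3·18 = 54 ≡ 1, so λ ≡ 16.
  x = λ² - 9 - 12 = 256 - 21 ≡ 23; y = λ·(9 - 23) - 8 ≡ 33. → (23, 33)
9P: (23, 33) + (12, 3). λ = (3 - 33)/(12 - 23) ≡ 23/42 mod 53. 42⁻¹ ≡ 24 (mod 53), so λ ≡ 22.
  x = λ² - 23 - 12 = 484 - 35 ≡ 25; y = λ·(23 - 25) - 33 ≡ 29. → (25, 29)
10P: (25, 29) + (12, 3). λ = (3 - 29)/(12 - 25) ≡ 27/40 mod 53. 40⁻¹ ≡ 4 (mod 53), so λ ≡ 2.
  x = λ² - 25 - 12 = 4 - 37 ≡ 20; y = λ·(25 - 20) - 29 ≡ 34. → (20, 34)
11P: (20, 34) + (12, 3). λ = (3 - 34)/(12 - 20) ≡ 22/45 mod 53. 45⁻¹ ≡ 33 (mod 53), so λ ≡ 37.
  x = λ² - 20 - 12 = 1369 - 32 ≡ 12; y = λ·(20 - 12) - 34 ≡ 50. → (12, 50)
12P: (12, 50) + (12, 3): same x and y₁ ≡ -y₂, so the sum is O.
12P = O, so the order is 12.

12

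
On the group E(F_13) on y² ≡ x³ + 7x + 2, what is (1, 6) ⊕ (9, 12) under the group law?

(6, 0)

(1, 6) + (9, 12). λ = (12 - 6)/(9 - 1) ≡ 6/8 mod 13. 8⁻¹ ≡ 5 (mod 13), so λ ≡ 4.
  x = λ² - 1 - 9 = 16 - 10 ≡ 6; y = λ·(1 - 6) - 6 ≡ 0. → (6, 0)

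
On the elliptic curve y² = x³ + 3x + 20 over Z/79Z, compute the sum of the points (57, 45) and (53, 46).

(53, 33)

(57, 45) + (53, 46). λ = (46 - 45)/(53 - 57) ≡ 1/75 mod 79. 75⁻¹ ≡ 59 (mod 79), so λ ≡ 59.
  x = λ² - 57 - 53 = 3481 - 110 ≡ 53; y = λ·(57 - 53) - 45 ≡ 33. → (53, 33)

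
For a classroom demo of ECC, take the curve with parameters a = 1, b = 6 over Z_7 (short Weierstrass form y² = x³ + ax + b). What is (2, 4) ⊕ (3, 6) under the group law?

(2, 4) + (3, 6). λ = (6 - 4)/(3 - 2) ≡ 2/1 mod 7. 1⁻¹ ≡ 1 (mod 7), so λ ≡ 2.
  x = λ² - 2 - 3 = 4 - 5 ≡ 6; y = λ·(2 - 6) - 4 ≡ 2. → (6, 2)

(6, 2)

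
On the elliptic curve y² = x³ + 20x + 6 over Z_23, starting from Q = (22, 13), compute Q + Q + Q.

Repeated addition: build up to 3Q.
2Q: tangent at (22, 13): λ = (3·22² + 20)/(2·13) ≡ 0/3. 3⁻¹ ≡ 8 (mod 23) since 3·8 = 24 ≡ 1, so λ ≡ 0·8 ≡ 0.
  x = λ² - 22 - 22 = 0 - 44 ≡ 2; y = λ·(22 - 2) - 13 ≡ 10. → (2, 10)
3Q: (2, 10) + (22, 13). λ = (13 - 10)/(22 - 2) ≡ 3/20 mod 23. 20⁻¹ ≡ 15 (mod 23) since 20·15 = 300 ≡ 1, so λ ≡ 22.
  x = λ² - 2 - 22 = 484 - 24 ≡ 0; y = λ·(2 - 0) - 10 ≡ 11. → (0, 11)

(0, 11)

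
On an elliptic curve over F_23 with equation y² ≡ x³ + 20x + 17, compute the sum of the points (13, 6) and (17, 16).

(5, 14)

(13, 6) + (17, 16). λ = (16 - 6)/(17 - 13) ≡ 10/4 mod 23. 4⁻¹ ≡ 6 (mod 23), so λ ≡ 14.
  x = λ² - 13 - 17 = 196 - 30 ≡ 5; y = λ·(13 - 5) - 6 ≡ 14. → (5, 14)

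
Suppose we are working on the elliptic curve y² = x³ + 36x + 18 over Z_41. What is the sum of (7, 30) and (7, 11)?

O

The two points share x = 7 and their y-coordinates satisfy 30 + 11 ≡ 0 (mod 41), so they are inverses. Their sum is the point at infinity.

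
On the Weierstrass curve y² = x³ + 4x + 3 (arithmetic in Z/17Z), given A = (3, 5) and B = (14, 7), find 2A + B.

First 2A:
Repeated addition: build up to 2A.
2A: tangent at (3, 5): λ = (3·3² + 4)/(2·5) ≡ 14/10. 10⁻¹ ≡ 12 (mod 17) since 10·12 = 120 ≡ 1, so λ ≡ 14·12 ≡ 15.
  x = λ² - 3 - 3 = 225 - 6 ≡ 15; y = λ·(3 - 15) - 5 ≡ 2. → (15, 2)
2A = (15, 2).
Finally 2A + B:
(15, 2) + (14, 7). λ = (7 - 2)/(14 - 15) ≡ 5/16 mod 17. 16⁻¹ ≡ 16 (mod 17), so λ ≡ 12.
  x = λ² - 15 - 14 = 144 - 29 ≡ 13; y = λ·(15 - 13) - 2 ≡ 5. → (13, 5)

(13, 5)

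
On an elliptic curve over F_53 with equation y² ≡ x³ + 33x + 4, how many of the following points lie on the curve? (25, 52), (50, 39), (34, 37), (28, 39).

3

(25, 52): 52² ≡ 1, rhs ≡ 24 → off.
(50, 39): 39² ≡ 37, rhs ≡ 37 → on.
(34, 37): 37² ≡ 44, rhs ≡ 44 → on.
(28, 39): 39² ≡ 37, rhs ≡ 37 → on.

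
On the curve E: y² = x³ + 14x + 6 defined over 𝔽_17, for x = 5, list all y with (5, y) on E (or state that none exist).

x³ + 14x + 6 = 201 ≡ 14 (mod 17).
14 is a non-residue mod 17; no y exists.

none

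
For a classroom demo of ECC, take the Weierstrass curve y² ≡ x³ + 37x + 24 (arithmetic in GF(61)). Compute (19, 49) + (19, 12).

The two points share x = 19 and their y-coordinates satisfy 49 + 12 ≡ 0 (mod 61), so they are inverses. Their sum is ∞.

O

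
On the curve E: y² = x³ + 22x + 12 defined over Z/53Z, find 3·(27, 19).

(34, 46)

Write P = (27, 19).
Repeated addition: build up to 3P.
2P: tangent at (27, 19): λ = (3·27² + 22)/(2·19) ≡ 36/38. 38⁻¹ ≡ 7 (mod 53), so λ ≡ 36·7 ≡ 40.
  x = λ² - 27 - 27 = 1600 - 54 ≡ 9; y = λ·(27 - 9) - 19 ≡ 12. → (9, 12)
3P: (9, 12) + (27, 19). λ = (19 - 12)/(27 - 9) ≡ 7/18 mod 53. 18⁻¹ ≡ 3 (mod 53), so λ ≡ 21.
  x = λ² - 9 - 27 = 441 - 36 ≡ 34; y = λ·(9 - 34) - 12 ≡ 46. → (34, 46)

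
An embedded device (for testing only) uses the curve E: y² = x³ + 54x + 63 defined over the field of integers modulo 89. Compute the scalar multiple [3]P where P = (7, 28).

(25, 22)

Repeated addition: build up to 3P.
2P: tangent at (7, 28): λ = (3·7² + 54)/(2·28) ≡ 23/56. 56⁻¹ ≡ 62 (mod 89) since 56·62 = 3472 ≡ 1, so λ ≡ 23·62 ≡ 2.
  x = λ² - 7 - 7 = 4 - 14 ≡ 79; y = λ·(7 - 79) - 28 ≡ 6. → (79, 6)
3P: (79, 6) + (7, 28). λ = (28 - 6)/(7 - 79) ≡ 22/17 mod 89. 17⁻¹ ≡ 21 (mod 89) since 17·21 = 357 ≡ 1, so λ ≡ 17.
  x = λ² - 79 - 7 = 289 - 86 ≡ 25; y = λ·(79 - 25) - 6 ≡ 22. → (25, 22)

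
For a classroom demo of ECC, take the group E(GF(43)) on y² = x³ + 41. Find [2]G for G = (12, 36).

(12, 7)

tangent at (12, 36): λ = (3·12² + 0)/(2·36) ≡ 2/29. 29⁻¹ ≡ 3 (mod 43), so λ ≡ 2·3 ≡ 6.
  x = λ² - 12 - 12 = 36 - 24 ≡ 12; y = λ·(12 - 12) - 36 ≡ 7. → (12, 7)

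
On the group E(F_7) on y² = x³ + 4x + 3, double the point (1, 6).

tangent at (1, 6): λ = (3·1² + 4)/(2·6) ≡ 0/5. 5⁻¹ ≡ 3 (mod 7), so λ ≡ 0·3 ≡ 0.
  x = λ² - 1 - 1 = 0 - 2 ≡ 5; y = λ·(1 - 5) - 6 ≡ 1. → (5, 1)

(5, 1)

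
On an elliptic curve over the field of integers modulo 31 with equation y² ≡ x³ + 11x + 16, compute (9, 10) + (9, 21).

The two points share x = 9 and their y-coordinates satisfy 10 + 21 ≡ 0 (mod 31), so they are inverses. Their sum is ∞.

O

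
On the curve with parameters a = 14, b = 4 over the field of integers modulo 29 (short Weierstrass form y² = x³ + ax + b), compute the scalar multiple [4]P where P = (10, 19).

Double-and-add on 4 = (100)₂. Start with P = (10, 19) for the leading 1-bit.
double: tangent at (10, 19): λ = (3·10² + 14)/(2·19) ≡ 24/9. 9⁻¹ ≡ 13 (mod 29) since 9·13 = 117 ≡ 1, so λ ≡ 24·13 ≡ 22.
  x = λ² - 10 - 10 = 484 - 20 ≡ 0; y = λ·(10 - 0) - 19 ≡ 27. → (0, 27)
double: tangent at (0, 27): λ = (3·0² + 14)/(2·27) ≡ 14/25. 25⁻¹ ≡ 7 (mod 29) since 25·7 = 175 ≡ 1, so λ ≡ 14·7 ≡ 11.
  x = λ² - 0 - 0 = 121 - 0 ≡ 5; y = λ·(0 - 5) - 27 ≡ 5. → (5, 5)

(5, 5)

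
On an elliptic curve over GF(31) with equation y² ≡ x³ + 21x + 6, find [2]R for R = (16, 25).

tangent at (16, 25): λ = (3·16² + 21)/(2·25) ≡ 14/19. 19⁻¹ ≡ 18 (mod 31) since 19·18 = 342 ≡ 1, so λ ≡ 14·18 ≡ 4.
  x = λ² - 16 - 16 = 16 - 32 ≡ 15; y = λ·(16 - 15) - 25 ≡ 10. → (15, 10)

(15, 10)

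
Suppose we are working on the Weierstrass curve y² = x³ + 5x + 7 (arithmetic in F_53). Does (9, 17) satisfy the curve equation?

y² = 17² ≡ 24; x³ + 5x + 7 = 781 ≡ 39 (mod 53). 24 ≠ 39.

no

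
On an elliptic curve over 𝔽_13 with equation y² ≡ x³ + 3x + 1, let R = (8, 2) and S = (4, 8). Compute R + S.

(8, 2) + (4, 8). λ = (8 - 2)/(4 - 8) ≡ 6/9 mod 13. 9⁻¹ ≡ 3 (mod 13), so λ ≡ 5.
  x = λ² - 8 - 4 = 25 - 12 ≡ 0; y = λ·(8 - 0) - 2 ≡ 12. → (0, 12)

(0, 12)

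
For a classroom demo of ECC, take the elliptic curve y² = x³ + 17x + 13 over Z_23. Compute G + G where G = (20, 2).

tangent at (20, 2): λ = (3·20² + 17)/(2·2) ≡ 21/4. 4⁻¹ ≡ 6 (mod 23) since 4·6 = 24 ≡ 1, so λ ≡ 21·6 ≡ 11.
  x = λ² - 20 - 20 = 121 - 40 ≡ 12; y = λ·(20 - 12) - 2 ≡ 17. → (12, 17)

(12, 17)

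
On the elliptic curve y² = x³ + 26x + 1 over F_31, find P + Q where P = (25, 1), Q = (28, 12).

(19, 21)

(25, 1) + (28, 12). λ = (12 - 1)/(28 - 25) ≡ 11/3 mod 31. 3⁻¹ ≡ 21 (mod 31), so λ ≡ 14.
  x = λ² - 25 - 28 = 196 - 53 ≡ 19; y = λ·(25 - 19) - 1 ≡ 21. → (19, 21)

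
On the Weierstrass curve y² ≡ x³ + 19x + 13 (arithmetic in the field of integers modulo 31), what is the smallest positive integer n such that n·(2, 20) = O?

9

2P: tangent at (2, 20): λ = (3·2² + 19)/(2·20) ≡ 0/9. 9⁻¹ ≡ 7 (mod 31), so λ ≡ 0·7 ≡ 0.
  x = λ² - 2 - 2 = 0 - 4 ≡ 27; y = λ·(2 - 27) - 20 ≡ 11. → (27, 11)
3P: (27, 11) + (2, 20). λ = (20 - 11)/(2 - 27) ≡ 9/6 mod 31. 6⁻¹ ≡ 26 (mod 31), so λ ≡ 17.
  x = λ² - 27 - 2 = 289 - 29 ≡ 12; y = λ·(27 - 12) - 11 ≡ 27. → (12, 27)
4P: (12, 27) + (2, 20). λ = (20 - 27)/(2 - 12) ≡ 24/21 mod 31. 21⁻¹ ≡ 3 (mod 31), so λ ≡ 10.
  x = λ² - 12 - 2 = 100 - 14 ≡ 24; y = λ·(12 - 24) - 27 ≡ 8. → (24, 8)
5P: (24, 8) + (2, 20). λ = (20 - 8)/(2 - 24) ≡ 12/9 mod 31. 9⁻¹ ≡ 7 (mod 31), so λ ≡ 22.
  x = λ² - 24 - 2 = 484 - 26 ≡ 24; y = λ·(24 - 24) - 8 ≡ 23. → (24, 23)
6P: (24, 23) + (2, 20). λ = (20 - 23)/(2 - 24) ≡ 28/9 mod 31. 9⁻¹ ≡ 7 (mod 31), so λ ≡ 10.
  x = λ² - 24 - 2 = 100 - 26 ≡ 12; y = λ·(24 - 12) - 23 ≡ 4. → (12, 4)
7P: (12, 4) + (2, 20). λ = (20 - 4)/(2 - 12) ≡ 16/21 mod 31. 21⁻¹ ≡ 3 (mod 31), so λ ≡ 17.
  x = λ² - 12 - 2 = 289 - 14 ≡ 27; y = λ·(12 - 27) - 4 ≡ 20. → (27, 20)
8P: (27, 20) + (2, 20). λ = (20 - 20)/(2 - 27) ≡ 0/6 mod 31. 6⁻¹ ≡ 26 (mod 31), so λ ≡ 0.
  x = λ² - 27 - 2 = 0 - 29 ≡ 2; y = λ·(27 - 2) - 20 ≡ 11. → (2, 11)
9P: (2, 11) + (2, 20): same x and y₁ ≡ -y₂, so the sum is O.
9P = O, so the order is 9.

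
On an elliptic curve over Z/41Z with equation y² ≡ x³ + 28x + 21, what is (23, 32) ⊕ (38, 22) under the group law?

(26, 11)

(23, 32) + (38, 22). λ = (22 - 32)/(38 - 23) ≡ 31/15 mod 41. 15⁻¹ ≡ 11 (mod 41) since 15·11 = 165 ≡ 1, so λ ≡ 13.
  x = λ² - 23 - 38 = 169 - 61 ≡ 26; y = λ·(23 - 26) - 32 ≡ 11. → (26, 11)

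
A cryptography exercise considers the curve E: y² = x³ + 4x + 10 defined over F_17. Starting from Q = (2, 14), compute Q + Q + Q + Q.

(3, 7)

Double-and-add on 4 = (100)₂. Start with Q = (2, 14) for the leading 1-bit.
double: tangent at (2, 14): λ = (3·2² + 4)/(2·14) ≡ 16/11. 11⁻¹ ≡ 14 (mod 17) since 11·14 = 154 ≡ 1, so λ ≡ 16·14 ≡ 3.
  x = λ² - 2 - 2 = 9 - 4 ≡ 5; y = λ·(2 - 5) - 14 ≡ 11. → (5, 11)
double: tangent at (5, 11): λ = (3·5² + 4)/(2·11) ≡ 11/5. 5⁻¹ ≡ 7 (mod 17), so λ ≡ 11·7 ≡ 9.
  x = λ² - 5 - 5 = 81 - 10 ≡ 3; y = λ·(5 - 3) - 11 ≡ 7. → (3, 7)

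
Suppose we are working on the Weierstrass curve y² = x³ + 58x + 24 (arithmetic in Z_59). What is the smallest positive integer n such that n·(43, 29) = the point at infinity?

2P: tangent at (43, 29): λ = (3·43² + 58)/(2·29) ≡ 0/58. 58⁻¹ ≡ 58 (mod 59), so λ ≡ 0·58 ≡ 0.
  x = λ² - 43 - 43 = 0 - 86 ≡ 32; y = λ·(43 - 32) - 29 ≡ 30. → (32, 30)
3P: (32, 30) + (43, 29). λ = (29 - 30)/(43 - 32) ≡ 58/11 mod 59. 11⁻¹ ≡ 43 (mod 59), so λ ≡ 16.
  x = λ² - 32 - 43 = 256 - 75 ≡ 4; y = λ·(32 - 4) - 30 ≡ 5. → (4, 5)
4P: (4, 5) + (43, 29). λ = (29 - 5)/(43 - 4) ≡ 24/39 mod 59. 39⁻¹ ≡ 56 (mod 59), so λ ≡ 46.
  x = λ² - 4 - 43 = 2116 - 47 ≡ 4; y = λ·(4 - 4) - 5 ≡ 54. → (4, 54)
5P: (4, 54) + (43, 29). λ = (29 - 54)/(43 - 4) ≡ 34/39 mod 59. 39⁻¹ ≡ 56 (mod 59), so λ ≡ 16.
  x = λ² - 4 - 43 = 256 - 47 ≡ 32; y = λ·(4 - 32) - 54 ≡ 29. → (32, 29)
6P: (32, 29) + (43, 29). λ = (29 - 29)/(43 - 32) ≡ 0/11 mod 59. 11⁻¹ ≡ 43 (mod 59) since 11·43 = 473 ≡ 1, so λ ≡ 0.
  x = λ² - 32 - 43 = 0 - 75 ≡ 43; y = λ·(32 - 43) - 29 ≡ 30. → (43, 30)
7P: (43, 30) + (43, 29): same x and y₁ ≡ -y₂, so the sum is the point at infinity.
7P = the point at infinity, so the order is 7.

7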